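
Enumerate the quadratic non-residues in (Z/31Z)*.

Square k = 1,…,15 (k and 31−k give the same square):
1²=1, 2²=4, 3²=9, 4²=16, 5²=25, 6²≡5, 7²≡18, 8²≡2, 9²≡19, 10²≡7, 11²≡28, 12²≡20, 13²≡14, 14²≡10, 15²≡8 (mod 31).
The residues are {1, 2, 4, 5, 7, 8, 9, 10, 14, 16, 18, 19, 20, 25, 28}; the non-residues are the remaining 15 nonzero classes.

3 6 11 12 13 15 17 21 22 23 24 26 27 29 30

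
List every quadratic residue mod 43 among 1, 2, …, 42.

Square k = 1,…,21 (k and 43−k give the same square):
1²=1, 2²=4, 3²=9, 4²=16, 5²=25, 6²=36, 7²≡6, 8²≡21, 9²≡38, 10²≡14, 11²≡35, 12²≡15, 13²≡40, 14²≡24, 15²≡10, 16²≡41, 17²≡31, 18²≡23, 19²≡17, 20²≡13, 21²≡11 (mod 43).
So the quadratic residues mod 43 are {1, 4, 6, 9, 10, 11, 13, 14, 15, 16, 17, 21, 23, 24, 25, 31, 35, 36, 38, 40, 41}.

1,4,6,9,10,11,13,14,15,16,17,21,23,24,25,31,35,36,38,40,41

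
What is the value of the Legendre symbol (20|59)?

Euler's criterion: (20/59) ≡ 20^29 (mod 59).
20^2 ≡ 46 (mod 59)
20^4 ≡ 51 (mod 59)
20^8 ≡ 5 (mod 59)
20^16 ≡ 25 (mod 59)
20^29 = 20^(16+8+4+1) ≡ 1 (mod 59).
Result is 1, so (20/59) = 1.

1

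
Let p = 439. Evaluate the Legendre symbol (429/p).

-1

Reciprocity: 429 ≡ 1 and 439 ≡ 3 (mod 4), so (429/439) = +(439/429).
Reduce top mod 429: now compute (10/429).
Pull out 2: since 429 ≡ 5 (mod 8), (2/429) = -1.
Reciprocity: 5 ≡ 1 and 429 ≡ 1 (mod 4), so (5/429) = +(429/5).
Reduce top mod 5: now compute (4/5).
Pull out 2^2: since 5 ≡ 5 (mod 8), (2/5) = -1, so (2/5)^2 = +1.
Reached (1/5) = 1. Collecting the sign flips along the way, the symbol is -1.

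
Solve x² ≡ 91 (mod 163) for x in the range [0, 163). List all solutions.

Since 163 ≡ 3 (mod 4), a square root of 91 is 91^((163+1)/4) = 91^41 mod 163.
Repeated squaring: 91^2≡131, 91^4≡46, 91^8≡160, 91^16≡9, 91^32≡81 (mod 163).
91^41 = 91^(32+8+1) ≡ 55 (mod 163).
Check: 55² = 3025 ≡ 91 (mod 163). The two roots are 55 and 108.

55, 108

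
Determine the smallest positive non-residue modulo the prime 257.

3

(2/257) = +1, so 2 is a residue.
(3/257) = −1, so 3 is the smallest positive non-residue mod 257.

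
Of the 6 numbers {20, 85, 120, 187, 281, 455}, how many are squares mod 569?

(20/569) = +1 → QR.
(85/569) = +1 → QR.
(120/569) = -1 → non-residue.
(187/569) = -1 → non-residue.
(281/569) = +1 → QR.
(455/569) = +1 → QR.
Total quadratic residues among the 6: 4.

4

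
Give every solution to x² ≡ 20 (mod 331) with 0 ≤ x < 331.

135, 196

Since 331 ≡ 3 (mod 4), a square root of 20 is 20^((331+1)/4) = 20^83 mod 331.
Repeated squaring: 20^2≡69, 20^4≡127, 20^8≡241, 20^16≡156, 20^32≡173, 20^64≡139 (mod 331).
20^83 = 20^(64+16+2+1) ≡ 196 (mod 331).
Check: 196² = 38416 ≡ 20 (mod 331). The two roots are 135 and 196.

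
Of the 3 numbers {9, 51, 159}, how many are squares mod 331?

1

(9/331) = +1 → QR.
(51/331) = -1 → non-residue.
(159/331) = -1 → non-residue.
Total quadratic residues among the 3: 1.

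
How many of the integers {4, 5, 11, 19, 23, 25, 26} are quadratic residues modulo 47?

2

(4/47) = +1 → QR.
(5/47) = -1 → non-residue.
(11/47) = -1 → non-residue.
(19/47) = -1 → non-residue.
(23/47) = -1 → non-residue.
(25/47) = +1 → QR.
(26/47) = -1 → non-residue.
Total quadratic residues among the 7: 2.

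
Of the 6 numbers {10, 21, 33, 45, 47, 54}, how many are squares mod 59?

2

(10/59) = -1 → non-residue.
(21/59) = +1 → QR.
(33/59) = -1 → non-residue.
(45/59) = +1 → QR.
(47/59) = -1 → non-residue.
(54/59) = -1 → non-residue.
Total quadratic residues among the 6: 2.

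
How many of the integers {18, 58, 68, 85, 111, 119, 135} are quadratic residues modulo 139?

0

(18/139) = -1 → non-residue.
(58/139) = -1 → non-residue.
(68/139) = -1 → non-residue.
(85/139) = -1 → non-residue.
(111/139) = -1 → non-residue.
(119/139) = -1 → non-residue.
(135/139) = -1 → non-residue.
Total quadratic residues among the 7: 0.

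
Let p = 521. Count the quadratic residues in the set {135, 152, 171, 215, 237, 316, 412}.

(135/521) = -1 → non-residue.
(152/521) = -1 → non-residue.
(171/521) = -1 → non-residue.
(215/521) = -1 → non-residue.
(237/521) = +1 → QR.
(316/521) = -1 → non-residue.
(412/521) = -1 → non-residue.
Total quadratic residues among the 7: 1.

1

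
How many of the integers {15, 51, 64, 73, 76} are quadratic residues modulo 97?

2

(15/97) = -1 → non-residue.
(51/97) = -1 → non-residue.
(64/97) = +1 → QR.
(73/97) = +1 → QR.
(76/97) = -1 → non-residue.
Total quadratic residues among the 5: 2.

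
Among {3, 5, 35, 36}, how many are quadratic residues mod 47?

(3/47) = +1 → QR.
(5/47) = -1 → non-residue.
(35/47) = -1 → non-residue.
(36/47) = +1 → QR.
Total quadratic residues among the 4: 2.

2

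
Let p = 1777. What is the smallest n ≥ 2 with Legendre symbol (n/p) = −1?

(2/1777) = +1, so 2 is a residue.
(3/1777) = +1, so 3 is a residue.
(4/1777) = +1, so 4 is a residue.
(5/1777) = −1, so 5 is the smallest positive non-residue mod 1777.

5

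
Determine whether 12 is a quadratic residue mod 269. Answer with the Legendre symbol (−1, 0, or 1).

-1

Euler's criterion: (12/269) ≡ 12^134 (mod 269).
12^2 ≡ 144 (mod 269)
12^4 ≡ 23 (mod 269)
12^8 ≡ 260 (mod 269)
12^16 ≡ 81 (mod 269)
12^32 ≡ 105 (mod 269)
12^64 ≡ 265 (mod 269)
12^128 ≡ 16 (mod 269)
12^134 = 12^(128+4+2) ≡ 268 (mod 269).
Result is 268 ≡ −1, so (12/269) = −1.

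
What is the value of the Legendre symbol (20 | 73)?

Euler's criterion: (20/73) ≡ 20^36 (mod 73).
20^2 ≡ 35 (mod 73)
20^4 ≡ 57 (mod 73)
20^8 ≡ 37 (mod 73)
20^16 ≡ 55 (mod 73)
20^32 ≡ 32 (mod 73)
20^36 = 20^(32+4) ≡ 72 (mod 73).
Result is 72 ≡ −1, so (20/73) = −1.

-1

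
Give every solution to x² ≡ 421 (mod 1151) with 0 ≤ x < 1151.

485, 666

Since 1151 ≡ 3 (mod 4), a square root of 421 is 421^((1151+1)/4) = 421^288 mod 1151.
Repeated squaring: 421^2≡1138, 421^4≡169, 421^8≡937, 421^16≡907, 421^32≡835, 421^64≡870, 421^128≡693, 421^256≡282 (mod 1151).
421^288 = 421^(256+32) ≡ 666 (mod 1151).
Check: 666² = 443556 ≡ 421 (mod 1151). The two roots are 485 and 666.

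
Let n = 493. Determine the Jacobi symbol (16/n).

1

Pull out 2^4: since 493 ≡ 5 (mod 8), (2/493) = -1, so (2/493)^4 = +1.
Reached (1/493) = 1. Collecting the sign flips along the way, the symbol is +1.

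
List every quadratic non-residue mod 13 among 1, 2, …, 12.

2,5,6,7,8,11

Square k = 1,…,6 (k and 13−k give the same square):
1²=1, 2²=4, 3²=9, 4²≡3, 5²≡12, 6²≡10 (mod 13).
The residues are {1, 3, 4, 9, 10, 12}; the non-residues are the remaining 6 nonzero classes.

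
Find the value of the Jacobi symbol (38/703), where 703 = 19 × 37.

Pull out 2: since 703 ≡ 7 (mod 8), (2/703) = +1.
Reciprocity: 19 ≡ 3 and 703 ≡ 3 (mod 4), so (19/703) = −(703/19).
Reduce top mod 19: now compute (0/19).
Top reduces to 0: gcd > 1, so the symbol is 0.

0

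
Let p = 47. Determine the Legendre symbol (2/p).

Pull out 2: since 47 ≡ 7 (mod 8), (2/47) = +1.
Reached (1/47) = 1. Collecting the sign flips along the way, the symbol is +1.

1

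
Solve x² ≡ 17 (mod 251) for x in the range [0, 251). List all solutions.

45, 206

Since 251 ≡ 3 (mod 4), a square root of 17 is 17^((251+1)/4) = 17^63 mod 251.
Repeated squaring: 17^2≡38, 17^4≡189, 17^8≡79, 17^16≡217, 17^32≡152 (mod 251).
17^63 = 17^(32+16+8+4+2+1) ≡ 45 (mod 251).
Check: 45² = 2025 ≡ 17 (mod 251). The two roots are 45 and 206.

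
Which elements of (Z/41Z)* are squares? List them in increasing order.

1 2 4 5 8 9 10 16 18 20 21 23 25 31 32 33 36 37 39 40

Square k = 1,…,20 (k and 41−k give the same square):
1²=1, 2²=4, 3²=9, 4²=16, 5²=25, 6²=36, 7²≡8, 8²≡23, 9²≡40, 10²≡18, 11²≡39, 12²≡21, 13²≡5, 14²≡32, 15²≡20, 16²≡10, 17²≡2, 18²≡37, 19²≡33, 20²≡31 (mod 41).
So the quadratic residues mod 41 are {1, 2, 4, 5, 8, 9, 10, 16, 18, 20, 21, 23, 25, 31, 32, 33, 36, 37, 39, 40}.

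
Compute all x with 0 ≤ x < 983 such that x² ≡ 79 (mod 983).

Since 983 ≡ 3 (mod 4), a square root of 79 is 79^((983+1)/4) = 79^246 mod 983.
Repeated squaring: 79^2≡343, 79^4≡672, 79^8≡387, 79^16≡353, 79^32≡751, 79^64≡742, 79^128≡84 (mod 983).
79^246 = 79^(128+64+32+16+4+2) ≡ 196 (mod 983).
Check: 196² = 38416 ≡ 79 (mod 983). The two roots are 196 and 787.

196, 787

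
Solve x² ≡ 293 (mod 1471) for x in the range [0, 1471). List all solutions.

Since 1471 ≡ 3 (mod 4), a square root of 293 is 293^((1471+1)/4) = 293^368 mod 1471.
Repeated squaring: 293^2≡531, 293^4≡1000, 293^8≡1191, 293^16≡437, 293^32≡1210, 293^64≡455, 293^128≡1085, 293^256≡425 (mod 1471).
293^368 = 293^(256+64+32+16) ≡ 42 (mod 1471).
Check: 42² = 1764 ≡ 293 (mod 1471). The two roots are 42 and 1429.

42, 1429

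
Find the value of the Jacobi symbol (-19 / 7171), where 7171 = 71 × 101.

-1

First reduce: -19 ≡ 7152 (mod 7171).
Pull out 2^4: since 7171 ≡ 3 (mod 8), (2/7171) = -1, so (2/7171)^4 = +1.
Reciprocity: 447 ≡ 3 and 7171 ≡ 3 (mod 4), so (447/7171) = −(7171/447).
Reduce top mod 447: now compute (19/447).
Reciprocity: 19 ≡ 3 and 447 ≡ 3 (mod 4), so (19/447) = −(447/19).
Reduce top mod 19: now compute (10/19).
Pull out 2: since 19 ≡ 3 (mod 8), (2/19) = -1.
Reciprocity: 5 ≡ 1 and 19 ≡ 3 (mod 4), so (5/19) = +(19/5).
Reduce top mod 5: now compute (4/5).
Pull out 2^2: since 5 ≡ 5 (mod 8), (2/5) = -1, so (2/5)^2 = +1.
Reached (1/5) = 1. Collecting the sign flips along the way, the symbol is -1.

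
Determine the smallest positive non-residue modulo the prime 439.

3

(2/439) = +1, so 2 is a residue.
(3/439) = −1, so 3 is the smallest positive non-residue mod 439.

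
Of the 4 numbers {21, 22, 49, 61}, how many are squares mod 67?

(21/67) = +1 → QR.
(22/67) = +1 → QR.
(49/67) = +1 → QR.
(61/67) = -1 → non-residue.
Total quadratic residues among the 4: 3.

3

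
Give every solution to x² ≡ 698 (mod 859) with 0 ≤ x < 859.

215, 644

Since 859 ≡ 3 (mod 4), a square root of 698 is 698^((859+1)/4) = 698^215 mod 859.
Repeated squaring: 698^2≡151, 698^4≡467, 698^8≡762, 698^16≡819, 698^32≡741, 698^64≡180, 698^128≡617 (mod 859).
698^215 = 698^(128+64+16+4+2+1) ≡ 215 (mod 859).
Check: 215² = 46225 ≡ 698 (mod 859). The two roots are 215 and 644.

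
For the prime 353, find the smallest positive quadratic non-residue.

3

(2/353) = +1, so 2 is a residue.
(3/353) = −1, so 3 is the smallest positive non-residue mod 353.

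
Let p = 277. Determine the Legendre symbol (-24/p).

First reduce: -24 ≡ 253 (mod 277).
Reciprocity: 253 ≡ 1 and 277 ≡ 1 (mod 4), so (253/277) = +(277/253).
Reduce top mod 253: now compute (24/253).
Pull out 2^3: since 253 ≡ 5 (mod 8), (2/253) = -1, so (2/253)^3 = -1.
Reciprocity: 3 ≡ 3 and 253 ≡ 1 (mod 4), so (3/253) = +(253/3).
Reduce top mod 3: now compute (1/3).
Reached (1/3) = 1. Collecting the sign flips along the way, the symbol is -1.

-1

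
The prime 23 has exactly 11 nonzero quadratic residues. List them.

Square k = 1,…,11 (k and 23−k give the same square):
1²=1, 2²=4, 3²=9, 4²=16, 5²≡2, 6²≡13, 7²≡3, 8²≡18, 9²≡12, 10²≡8, 11²≡6 (mod 23).
So the quadratic residues mod 23 are {1, 2, 3, 4, 6, 8, 9, 12, 13, 16, 18}.

1,2,3,4,6,8,9,12,13,16,18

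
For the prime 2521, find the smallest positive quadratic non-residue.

11

(2/2521) = +1, so 2 is a residue.
(3/2521) = +1, so 3 is a residue.
(4/2521) = +1, so 4 is a residue.
(5/2521) = +1, so 5 is a residue.
(6/2521) = +1, so 6 is a residue.
(7/2521) = +1, so 7 is a residue.
(8/2521) = +1, so 8 is a residue.
(9/2521) = +1, so 9 is a residue.
(10/2521) = +1, so 10 is a residue.
(11/2521) = −1, so 11 is the smallest positive non-residue mod 2521.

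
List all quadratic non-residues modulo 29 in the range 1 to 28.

Square k = 1,…,14 (k and 29−k give the same square):
1²=1, 2²=4, 3²=9, 4²=16, 5²=25, 6²≡7, 7²≡20, 8²≡6, 9²≡23, 10²≡13, 11²≡5, 12²≡28, 13²≡24, 14²≡22 (mod 29).
The residues are {1, 4, 5, 6, 7, 9, 13, 16, 20, 22, 23, 24, 25, 28}; the non-residues are the remaining 14 nonzero classes.

2,3,8,10,11,12,14,15,17,18,19,21,26,27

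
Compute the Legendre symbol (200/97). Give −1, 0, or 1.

1

Euler's criterion: (200/97) ≡ 6^48 (mod 97).
6^2 ≡ 36 (mod 97)
6^4 ≡ 35 (mod 97)
6^8 ≡ 61 (mod 97)
6^16 ≡ 35 (mod 97)
6^32 ≡ 61 (mod 97)
6^48 = 6^(32+16) ≡ 1 (mod 97).
Result is 1, so (200/97) = 1.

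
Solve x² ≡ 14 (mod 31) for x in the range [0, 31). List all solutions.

13, 18

Since 31 ≡ 3 (mod 4), a square root of 14 is 14^((31+1)/4) = 14^8 mod 31.
Repeated squaring: 14^2≡10, 14^4≡7, 14^8≡18 (mod 31).
14^8 = 14^(8) ≡ 18 (mod 31).
Check: 18² = 324 ≡ 14 (mod 31). The two roots are 13 and 18.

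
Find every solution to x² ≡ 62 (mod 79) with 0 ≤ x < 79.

33, 46

Since 79 ≡ 3 (mod 4), a square root of 62 is 62^((79+1)/4) = 62^20 mod 79.
Repeated squaring: 62^2≡52, 62^4≡18, 62^8≡8, 62^16≡64 (mod 79).
62^20 = 62^(16+4) ≡ 46 (mod 79).
Check: 46² = 2116 ≡ 62 (mod 79). The two roots are 33 and 46.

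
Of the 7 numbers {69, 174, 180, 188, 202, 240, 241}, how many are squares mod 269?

3

(69/269) = -1 → non-residue.
(174/269) = -1 → non-residue.
(180/269) = +1 → QR.
(188/269) = +1 → QR.
(202/269) = +1 → QR.
(240/269) = -1 → non-residue.
(241/269) = -1 → non-residue.
Total quadratic residues among the 7: 3.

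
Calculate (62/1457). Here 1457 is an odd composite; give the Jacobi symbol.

0

Pull out 2: since 1457 ≡ 1 (mod 8), (2/1457) = +1.
Reciprocity: 31 ≡ 3 and 1457 ≡ 1 (mod 4), so (31/1457) = +(1457/31).
Reduce top mod 31: now compute (0/31).
Top reduces to 0: gcd > 1, so the symbol is 0.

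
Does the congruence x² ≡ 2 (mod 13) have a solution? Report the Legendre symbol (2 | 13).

Pull out 2: since 13 ≡ 5 (mod 8), (2/13) = -1.
Reached (1/13) = 1. Collecting the sign flips along the way, the symbol is -1.

-1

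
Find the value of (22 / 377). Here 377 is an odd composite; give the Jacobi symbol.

Pull out 2: since 377 ≡ 1 (mod 8), (2/377) = +1.
Reciprocity: 11 ≡ 3 and 377 ≡ 1 (mod 4), so (11/377) = +(377/11).
Reduce top mod 11: now compute (3/11).
Reciprocity: 3 ≡ 3 and 11 ≡ 3 (mod 4), so (3/11) = −(11/3).
Reduce top mod 3: now compute (2/3).
Pull out 2: since 3 ≡ 3 (mod 8), (2/3) = -1.
Reached (1/3) = 1. Collecting the sign flips along the way, the symbol is +1.

1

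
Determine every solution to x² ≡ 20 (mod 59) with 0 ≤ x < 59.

Since 59 ≡ 3 (mod 4), a square root of 20 is 20^((59+1)/4) = 20^15 mod 59.
Repeated squaring: 20^2≡46, 20^4≡51, 20^8≡5 (mod 59).
20^15 = 20^(8+4+2+1) ≡ 16 (mod 59).
Check: 16² = 256 ≡ 20 (mod 59). The two roots are 16 and 43.

16, 43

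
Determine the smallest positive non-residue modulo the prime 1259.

(2/1259) = −1, so 2 is the smallest positive non-residue mod 1259.

2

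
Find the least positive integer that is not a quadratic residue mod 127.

3

(2/127) = +1, so 2 is a residue.
(3/127) = −1, so 3 is the smallest positive non-residue mod 127.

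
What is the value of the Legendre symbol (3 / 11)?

1

Reciprocity: 3 ≡ 3 and 11 ≡ 3 (mod 4), so (3/11) = −(11/3).
Reduce top mod 3: now compute (2/3).
Pull out 2: since 3 ≡ 3 (mod 8), (2/3) = -1.
Reached (1/3) = 1. Collecting the sign flips along the way, the symbol is +1.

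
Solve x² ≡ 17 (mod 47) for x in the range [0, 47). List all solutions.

8, 39

Since 47 ≡ 3 (mod 4), a square root of 17 is 17^((47+1)/4) = 17^12 mod 47.
Repeated squaring: 17^2≡7, 17^4≡2, 17^8≡4 (mod 47).
17^12 = 17^(8+4) ≡ 8 (mod 47).
Check: 8² = 64 ≡ 17 (mod 47). The two roots are 8 and 39.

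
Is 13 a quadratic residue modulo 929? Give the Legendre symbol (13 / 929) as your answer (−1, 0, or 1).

-1

Reciprocity: 13 ≡ 1 and 929 ≡ 1 (mod 4), so (13/929) = +(929/13).
Reduce top mod 13: now compute (6/13).
Pull out 2: since 13 ≡ 5 (mod 8), (2/13) = -1.
Reciprocity: 3 ≡ 3 and 13 ≡ 1 (mod 4), so (3/13) = +(13/3).
Reduce top mod 3: now compute (1/3).
Reached (1/3) = 1. Collecting the sign flips along the way, the symbol is -1.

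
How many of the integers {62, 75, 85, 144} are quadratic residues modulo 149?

2

(62/149) = -1 → non-residue.
(75/149) = -1 → non-residue.
(85/149) = +1 → QR.
(144/149) = +1 → QR.
Total quadratic residues among the 4: 2.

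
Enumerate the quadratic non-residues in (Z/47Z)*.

Square k = 1,…,23 (k and 47−k give the same square):
1²=1, 2²=4, 3²=9, 4²=16, 5²=25, 6²=36, 7²≡2, 8²≡17, 9²≡34, 10²≡6, 11²≡27, 12²≡3, 13²≡28, 14²≡8, 15²≡37, 16²≡21, 17²≡7, 18²≡42, 19²≡32, 20²≡24, 21²≡18, 22²≡14, 23²≡12 (mod 47).
The residues are {1, 2, 3, 4, 6, 7, 8, 9, 12, 14, 16, 17, 18, 21, 24, 25, 27, 28, 32, 34, 36, 37, 42}; the non-residues are the remaining 23 nonzero classes.

5,10,11,13,15,19,20,22,23,26,29,30,31,33,35,38,39,40,41,43,44,45,46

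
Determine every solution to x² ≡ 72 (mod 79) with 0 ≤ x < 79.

Since 79 ≡ 3 (mod 4), a square root of 72 is 72^((79+1)/4) = 72^20 mod 79.
Repeated squaring: 72^2≡49, 72^4≡31, 72^8≡13, 72^16≡11 (mod 79).
72^20 = 72^(16+4) ≡ 25 (mod 79).
Check: 25² = 625 ≡ 72 (mod 79). The two roots are 25 and 54.

25, 54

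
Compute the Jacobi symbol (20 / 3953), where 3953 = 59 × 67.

-1

Pull out 2^2: since 3953 ≡ 1 (mod 8), (2/3953) = +1, so (2/3953)^2 = +1.
Reciprocity: 5 ≡ 1 and 3953 ≡ 1 (mod 4), so (5/3953) = +(3953/5).
Reduce top mod 5: now compute (3/5).
Reciprocity: 3 ≡ 3 and 5 ≡ 1 (mod 4), so (3/5) = +(5/3).
Reduce top mod 3: now compute (2/3).
Pull out 2: since 3 ≡ 3 (mod 8), (2/3) = -1.
Reached (1/3) = 1. Collecting the sign flips along the way, the symbol is -1.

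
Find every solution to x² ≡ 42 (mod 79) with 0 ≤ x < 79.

Since 79 ≡ 3 (mod 4), a square root of 42 is 42^((79+1)/4) = 42^20 mod 79.
Repeated squaring: 42^2≡26, 42^4≡44, 42^8≡40, 42^16≡20 (mod 79).
42^20 = 42^(16+4) ≡ 11 (mod 79).
Check: 11² = 121 ≡ 42 (mod 79). The two roots are 11 and 68.

11, 68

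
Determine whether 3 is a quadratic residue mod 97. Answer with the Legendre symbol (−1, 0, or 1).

Euler's criterion: (3/97) ≡ 3^48 (mod 97).
3^2 ≡ 9 (mod 97)
3^4 ≡ 81 (mod 97)
3^8 ≡ 62 (mod 97)
3^16 ≡ 61 (mod 97)
3^32 ≡ 35 (mod 97)
3^48 = 3^(32+16) ≡ 1 (mod 97).
Result is 1, so (3/97) = 1.

1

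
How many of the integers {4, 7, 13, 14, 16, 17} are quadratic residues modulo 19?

4

(4/19) = +1 → QR.
(7/19) = +1 → QR.
(13/19) = -1 → non-residue.
(14/19) = -1 → non-residue.
(16/19) = +1 → QR.
(17/19) = +1 → QR.
Total quadratic residues among the 6: 4.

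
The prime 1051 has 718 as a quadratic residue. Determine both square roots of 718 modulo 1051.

293, 758

Since 1051 ≡ 3 (mod 4), a square root of 718 is 718^((1051+1)/4) = 718^263 mod 1051.
Repeated squaring: 718^2≡534, 718^4≡335, 718^8≡819, 718^16≡223, 718^32≡332, 718^64≡920, 718^128≡345, 718^256≡262 (mod 1051).
718^263 = 718^(256+4+2+1) ≡ 293 (mod 1051).
Check: 293² = 85849 ≡ 718 (mod 1051). The two roots are 293 and 758.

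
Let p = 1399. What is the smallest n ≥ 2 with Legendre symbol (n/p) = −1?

3

(2/1399) = +1, so 2 is a residue.
(3/1399) = −1, so 3 is the smallest positive non-residue mod 1399.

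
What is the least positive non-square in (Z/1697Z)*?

3

(2/1697) = +1, so 2 is a residue.
(3/1697) = −1, so 3 is the smallest positive non-residue mod 1697.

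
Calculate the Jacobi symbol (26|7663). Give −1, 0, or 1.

Pull out 2: since 7663 ≡ 7 (mod 8), (2/7663) = +1.
Reciprocity: 13 ≡ 1 and 7663 ≡ 3 (mod 4), so (13/7663) = +(7663/13).
Reduce top mod 13: now compute (6/13).
Pull out 2: since 13 ≡ 5 (mod 8), (2/13) = -1.
Reciprocity: 3 ≡ 3 and 13 ≡ 1 (mod 4), so (3/13) = +(13/3).
Reduce top mod 3: now compute (1/3).
Reached (1/3) = 1. Collecting the sign flips along the way, the symbol is -1.

-1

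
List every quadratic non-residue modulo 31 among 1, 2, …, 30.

3,6,11,12,13,15,17,21,22,23,24,26,27,29,30

Square k = 1,…,15 (k and 31−k give the same square):
1²=1, 2²=4, 3²=9, 4²=16, 5²=25, 6²≡5, 7²≡18, 8²≡2, 9²≡19, 10²≡7, 11²≡28, 12²≡20, 13²≡14, 14²≡10, 15²≡8 (mod 31).
The residues are {1, 2, 4, 5, 7, 8, 9, 10, 14, 16, 18, 19, 20, 25, 28}; the non-residues are the remaining 15 nonzero classes.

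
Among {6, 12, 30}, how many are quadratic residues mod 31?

(6/31) = -1 → non-residue.
(12/31) = -1 → non-residue.
(30/31) = -1 → non-residue.
Total quadratic residues among the 3: 0.

0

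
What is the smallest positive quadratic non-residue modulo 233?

(2/233) = +1, so 2 is a residue.
(3/233) = −1, so 3 is the smallest positive non-residue mod 233.

3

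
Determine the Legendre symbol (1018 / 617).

First reduce: 1018 ≡ 401 (mod 617).
Reciprocity: 401 ≡ 1 and 617 ≡ 1 (mod 4), so (401/617) = +(617/401).
Reduce top mod 401: now compute (216/401).
Pull out 2^3: since 401 ≡ 1 (mod 8), (2/401) = +1, so (2/401)^3 = +1.
Reciprocity: 27 ≡ 3 and 401 ≡ 1 (mod 4), so (27/401) = +(401/27).
Reduce top mod 27: now compute (23/27).
Reciprocity: 23 ≡ 3 and 27 ≡ 3 (mod 4), so (23/27) = −(27/23).
Reduce top mod 23: now compute (4/23).
Pull out 2^2: since 23 ≡ 7 (mod 8), (2/23) = +1, so (2/23)^2 = +1.
Reached (1/23) = 1. Collecting the sign flips along the way, the symbol is -1.

-1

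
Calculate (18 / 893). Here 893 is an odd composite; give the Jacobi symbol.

-1

Pull out 2: since 893 ≡ 5 (mod 8), (2/893) = -1.
Reciprocity: 9 ≡ 1 and 893 ≡ 1 (mod 4), so (9/893) = +(893/9).
Reduce top mod 9: now compute (2/9).
Pull out 2: since 9 ≡ 1 (mod 8), (2/9) = +1.
Reached (1/9) = 1. Collecting the sign flips along the way, the symbol is -1.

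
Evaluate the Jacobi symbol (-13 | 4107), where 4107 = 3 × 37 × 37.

-1

First reduce: -13 ≡ 4094 (mod 4107).
Pull out 2: since 4107 ≡ 3 (mod 8), (2/4107) = -1.
Reciprocity: 2047 ≡ 3 and 4107 ≡ 3 (mod 4), so (2047/4107) = −(4107/2047).
Reduce top mod 2047: now compute (13/2047).
Reciprocity: 13 ≡ 1 and 2047 ≡ 3 (mod 4), so (13/2047) = +(2047/13).
Reduce top mod 13: now compute (6/13).
Pull out 2: since 13 ≡ 5 (mod 8), (2/13) = -1.
Reciprocity: 3 ≡ 3 and 13 ≡ 1 (mod 4), so (3/13) = +(13/3).
Reduce top mod 3: now compute (1/3).
Reached (1/3) = 1. Collecting the sign flips along the way, the symbol is -1.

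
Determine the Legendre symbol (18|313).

1

Pull out 2: since 313 ≡ 1 (mod 8), (2/313) = +1.
Reciprocity: 9 ≡ 1 and 313 ≡ 1 (mod 4), so (9/313) = +(313/9).
Reduce top mod 9: now compute (7/9).
Reciprocity: 7 ≡ 3 and 9 ≡ 1 (mod 4), so (7/9) = +(9/7).
Reduce top mod 7: now compute (2/7).
Pull out 2: since 7 ≡ 7 (mod 8), (2/7) = +1.
Reached (1/7) = 1. Collecting the sign flips along the way, the symbol is +1.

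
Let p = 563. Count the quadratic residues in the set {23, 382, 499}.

1

(23/563) = +1 → QR.
(382/563) = -1 → non-residue.
(499/563) = -1 → non-residue.
Total quadratic residues among the 3: 1.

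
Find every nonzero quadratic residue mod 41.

1,2,4,5,8,9,10,16,18,20,21,23,25,31,32,33,36,37,39,40

Square k = 1,…,20 (k and 41−k give the same square):
1²=1, 2²=4, 3²=9, 4²=16, 5²=25, 6²=36, 7²≡8, 8²≡23, 9²≡40, 10²≡18, 11²≡39, 12²≡21, 13²≡5, 14²≡32, 15²≡20, 16²≡10, 17²≡2, 18²≡37, 19²≡33, 20²≡31 (mod 41).
So the quadratic residues mod 41 are {1, 2, 4, 5, 8, 9, 10, 16, 18, 20, 21, 23, 25, 31, 32, 33, 36, 37, 39, 40}.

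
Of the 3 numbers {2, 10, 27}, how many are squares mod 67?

1

(2/67) = -1 → non-residue.
(10/67) = +1 → QR.
(27/67) = -1 → non-residue.
Total quadratic residues among the 3: 1.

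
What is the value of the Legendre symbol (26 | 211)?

-1

Euler's criterion: (26/211) ≡ 26^105 (mod 211).
26^2 ≡ 43 (mod 211)
26^4 ≡ 161 (mod 211)
26^8 ≡ 179 (mod 211)
26^16 ≡ 180 (mod 211)
26^32 ≡ 117 (mod 211)
26^64 ≡ 185 (mod 211)
26^105 = 26^(64+32+8+1) ≡ 210 (mod 211).
Result is 210 ≡ −1, so (26/211) = −1.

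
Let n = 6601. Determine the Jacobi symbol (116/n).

-1

Pull out 2^2: since 6601 ≡ 1 (mod 8), (2/6601) = +1, so (2/6601)^2 = +1.
Reciprocity: 29 ≡ 1 and 6601 ≡ 1 (mod 4), so (29/6601) = +(6601/29).
Reduce top mod 29: now compute (18/29).
Pull out 2: since 29 ≡ 5 (mod 8), (2/29) = -1.
Reciprocity: 9 ≡ 1 and 29 ≡ 1 (mod 4), so (9/29) = +(29/9).
Reduce top mod 9: now compute (2/9).
Pull out 2: since 9 ≡ 1 (mod 8), (2/9) = +1.
Reached (1/9) = 1. Collecting the sign flips along the way, the symbol is -1.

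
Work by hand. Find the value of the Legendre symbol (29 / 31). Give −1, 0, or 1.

-1

Reciprocity: 29 ≡ 1 and 31 ≡ 3 (mod 4), so (29/31) = +(31/29).
Reduce top mod 29: now compute (2/29).
Pull out 2: since 29 ≡ 5 (mod 8), (2/29) = -1.
Reached (1/29) = 1. Collecting the sign flips along the way, the symbol is -1.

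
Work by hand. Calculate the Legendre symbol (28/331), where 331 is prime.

Pull out 2^2: since 331 ≡ 3 (mod 8), (2/331) = -1, so (2/331)^2 = +1.
Reciprocity: 7 ≡ 3 and 331 ≡ 3 (mod 4), so (7/331) = −(331/7).
Reduce top mod 7: now compute (2/7).
Pull out 2: since 7 ≡ 7 (mod 8), (2/7) = +1.
Reached (1/7) = 1. Collecting the sign flips along the way, the symbol is -1.

-1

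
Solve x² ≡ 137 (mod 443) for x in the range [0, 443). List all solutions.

Since 443 ≡ 3 (mod 4), a square root of 137 is 137^((443+1)/4) = 137^111 mod 443.
Repeated squaring: 137^2≡163, 137^4≡432, 137^8≡121, 137^16≡22, 137^32≡41, 137^64≡352 (mod 443).
137^111 = 137^(64+32+8+4+2+1) ≡ 358 (mod 443).
Check: 358² = 128164 ≡ 137 (mod 443). The two roots are 85 and 358.

85, 358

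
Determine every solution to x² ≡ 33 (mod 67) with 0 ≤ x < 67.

Since 67 ≡ 3 (mod 4), a square root of 33 is 33^((67+1)/4) = 33^17 mod 67.
Repeated squaring: 33^2≡17, 33^4≡21, 33^8≡39, 33^16≡47 (mod 67).
33^17 = 33^(16+1) ≡ 10 (mod 67).
Check: 10² = 100 ≡ 33 (mod 67). The two roots are 10 and 57.

10, 57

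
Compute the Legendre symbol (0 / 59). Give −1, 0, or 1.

Top reduces to 0: gcd > 1, so the symbol is 0.

0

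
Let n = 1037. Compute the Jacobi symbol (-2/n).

-1

First reduce: -2 ≡ 1035 (mod 1037).
Reciprocity: 1035 ≡ 3 and 1037 ≡ 1 (mod 4), so (1035/1037) = +(1037/1035).
Reduce top mod 1035: now compute (2/1035).
Pull out 2: since 1035 ≡ 3 (mod 8), (2/1035) = -1.
Reached (1/1035) = 1. Collecting the sign flips along the way, the symbol is -1.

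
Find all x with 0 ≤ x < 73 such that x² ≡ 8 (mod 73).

9, 64

73 ≡ 1 (mod 4), so we find a root by search.
Trying successive values, 9² = 81 ≡ 8 (mod 73). The other root is 73 − 9 = 64.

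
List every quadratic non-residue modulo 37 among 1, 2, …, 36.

2, 5, 6, 8, 13, 14, 15, 17, 18, 19, 20, 22, 23, 24, 29, 31, 32, 35

Square k = 1,…,18 (k and 37−k give the same square):
1²=1, 2²=4, 3²=9, 4²=16, 5²=25, 6²=36, 7²≡12, 8²≡27, 9²≡7, 10²≡26, 11²≡10, 12²≡33, 13²≡21, 14²≡11, 15²≡3, 16²≡34, 17²≡30, 18²≡28 (mod 37).
The residues are {1, 3, 4, 7, 9, 10, 11, 12, 16, 21, 25, 26, 27, 28, 30, 33, 34, 36}; the non-residues are the remaining 18 nonzero classes.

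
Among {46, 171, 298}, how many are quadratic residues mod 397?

2

(46/397) = -1 → non-residue.
(171/397) = +1 → QR.
(298/397) = +1 → QR.
Total quadratic residues among the 3: 2.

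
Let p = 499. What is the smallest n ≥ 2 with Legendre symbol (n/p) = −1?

2

(2/499) = −1, so 2 is the smallest positive non-residue mod 499.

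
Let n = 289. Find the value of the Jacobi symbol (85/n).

0

Reciprocity: 85 ≡ 1 and 289 ≡ 1 (mod 4), so (85/289) = +(289/85).
Reduce top mod 85: now compute (34/85).
Pull out 2: since 85 ≡ 5 (mod 8), (2/85) = -1.
Reciprocity: 17 ≡ 1 and 85 ≡ 1 (mod 4), so (17/85) = +(85/17).
Reduce top mod 17: now compute (0/17).
Top reduces to 0: gcd > 1, so the symbol is 0.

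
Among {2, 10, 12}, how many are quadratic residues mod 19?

(2/19) = -1 → non-residue.
(10/19) = -1 → non-residue.
(12/19) = -1 → non-residue.
Total quadratic residues among the 3: 0.

0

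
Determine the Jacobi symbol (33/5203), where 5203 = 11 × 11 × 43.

Reciprocity: 33 ≡ 1 and 5203 ≡ 3 (mod 4), so (33/5203) = +(5203/33).
Reduce top mod 33: now compute (22/33).
Pull out 2: since 33 ≡ 1 (mod 8), (2/33) = +1.
Reciprocity: 11 ≡ 3 and 33 ≡ 1 (mod 4), so (11/33) = +(33/11).
Reduce top mod 11: now compute (0/11).
Top reduces to 0: gcd > 1, so the symbol is 0.

0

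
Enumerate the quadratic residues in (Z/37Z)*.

Square k = 1,…,18 (k and 37−k give the same square):
1²=1, 2²=4, 3²=9, 4²=16, 5²=25, 6²=36, 7²≡12, 8²≡27, 9²≡7, 10²≡26, 11²≡10, 12²≡33, 13²≡21, 14²≡11, 15²≡3, 16²≡34, 17²≡30, 18²≡28 (mod 37).
So the quadratic residues mod 37 are {1, 3, 4, 7, 9, 10, 11, 12, 16, 21, 25, 26, 27, 28, 30, 33, 34, 36}.

1,3,4,7,9,10,11,12,16,21,25,26,27,28,30,33,34,36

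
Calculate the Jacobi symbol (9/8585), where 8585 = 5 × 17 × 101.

Reciprocity: 9 ≡ 1 and 8585 ≡ 1 (mod 4), so (9/8585) = +(8585/9).
Reduce top mod 9: now compute (8/9).
Pull out 2^3: since 9 ≡ 1 (mod 8), (2/9) = +1, so (2/9)^3 = +1.
Reached (1/9) = 1. Collecting the sign flips along the way, the symbol is +1.

1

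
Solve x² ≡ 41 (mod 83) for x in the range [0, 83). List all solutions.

Since 83 ≡ 3 (mod 4), a square root of 41 is 41^((83+1)/4) = 41^21 mod 83.
Repeated squaring: 41^2≡21, 41^4≡26, 41^8≡12, 41^16≡61 (mod 83).
41^21 = 41^(16+4+1) ≡ 37 (mod 83).
Check: 37² = 1369 ≡ 41 (mod 83). The two roots are 37 and 46.

37, 46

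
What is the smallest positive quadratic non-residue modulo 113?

3

(2/113) = +1, so 2 is a residue.
(3/113) = −1, so 3 is the smallest positive non-residue mod 113.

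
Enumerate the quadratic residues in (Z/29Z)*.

Square k = 1,…,14 (k and 29−k give the same square):
1²=1, 2²=4, 3²=9, 4²=16, 5²=25, 6²≡7, 7²≡20, 8²≡6, 9²≡23, 10²≡13, 11²≡5, 12²≡28, 13²≡24, 14²≡22 (mod 29).
So the quadratic residues mod 29 are {1, 4, 5, 6, 7, 9, 13, 16, 20, 22, 23, 24, 25, 28}.

1, 4, 5, 6, 7, 9, 13, 16, 20, 22, 23, 24, 25, 28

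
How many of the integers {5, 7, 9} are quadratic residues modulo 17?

1

(5/17) = -1 → non-residue.
(7/17) = -1 → non-residue.
(9/17) = +1 → QR.
Total quadratic residues among the 3: 1.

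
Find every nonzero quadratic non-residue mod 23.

Square k = 1,…,11 (k and 23−k give the same square):
1²=1, 2²=4, 3²=9, 4²=16, 5²≡2, 6²≡13, 7²≡3, 8²≡18, 9²≡12, 10²≡8, 11²≡6 (mod 23).
The residues are {1, 2, 3, 4, 6, 8, 9, 12, 13, 16, 18}; the non-residues are the remaining 11 nonzero classes.

5, 7, 10, 11, 14, 15, 17, 19, 20, 21, 22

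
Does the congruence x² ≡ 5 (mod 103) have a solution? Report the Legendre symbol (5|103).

-1

Euler's criterion: (5/103) ≡ 5^51 (mod 103).
5^2 ≡ 25 (mod 103)
5^4 ≡ 7 (mod 103)
5^8 ≡ 49 (mod 103)
5^16 ≡ 32 (mod 103)
5^32 ≡ 97 (mod 103)
5^51 = 5^(32+16+2+1) ≡ 102 (mod 103).
Result is 102 ≡ −1, so (5/103) = −1.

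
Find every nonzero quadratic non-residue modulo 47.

5 10 11 13 15 19 20 22 23 26 29 30 31 33 35 38 39 40 41 43 44 45 46

Square k = 1,…,23 (k and 47−k give the same square):
1²=1, 2²=4, 3²=9, 4²=16, 5²=25, 6²=36, 7²≡2, 8²≡17, 9²≡34, 10²≡6, 11²≡27, 12²≡3, 13²≡28, 14²≡8, 15²≡37, 16²≡21, 17²≡7, 18²≡42, 19²≡32, 20²≡24, 21²≡18, 22²≡14, 23²≡12 (mod 47).
The residues are {1, 2, 3, 4, 6, 7, 8, 9, 12, 14, 16, 17, 18, 21, 24, 25, 27, 28, 32, 34, 36, 37, 42}; the non-residues are the remaining 23 nonzero classes.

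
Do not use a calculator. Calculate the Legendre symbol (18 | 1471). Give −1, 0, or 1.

1

Pull out 2: since 1471 ≡ 7 (mod 8), (2/1471) = +1.
Reciprocity: 9 ≡ 1 and 1471 ≡ 3 (mod 4), so (9/1471) = +(1471/9).
Reduce top mod 9: now compute (4/9).
Pull out 2^2: since 9 ≡ 1 (mod 8), (2/9) = +1, so (2/9)^2 = +1.
Reached (1/9) = 1. Collecting the sign flips along the way, the symbol is +1.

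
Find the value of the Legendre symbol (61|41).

First reduce: 61 ≡ 20 (mod 41).
Pull out 2^2: since 41 ≡ 1 (mod 8), (2/41) = +1, so (2/41)^2 = +1.
Reciprocity: 5 ≡ 1 and 41 ≡ 1 (mod 4), so (5/41) = +(41/5).
Reduce top mod 5: now compute (1/5).
Reached (1/5) = 1. Collecting the sign flips along the way, the symbol is +1.

1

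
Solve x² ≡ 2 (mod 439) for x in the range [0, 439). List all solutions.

21, 418

Since 439 ≡ 3 (mod 4), a square root of 2 is 2^((439+1)/4) = 2^110 mod 439.
Repeated squaring: 2^2≡4, 2^4≡16, 2^8≡256, 2^16≡125, 2^32≡260, 2^64≡433 (mod 439).
2^110 = 2^(64+32+8+4+2) ≡ 418 (mod 439).
Check: 418² = 174724 ≡ 2 (mod 439). The two roots are 21 and 418.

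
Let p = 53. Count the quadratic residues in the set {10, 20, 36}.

2

(10/53) = +1 → QR.
(20/53) = -1 → non-residue.
(36/53) = +1 → QR.
Total quadratic residues among the 3: 2.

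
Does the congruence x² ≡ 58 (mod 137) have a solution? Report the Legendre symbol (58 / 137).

-1

Euler's criterion: (58/137) ≡ 58^68 (mod 137).
58^2 ≡ 76 (mod 137)
58^4 ≡ 22 (mod 137)
58^8 ≡ 73 (mod 137)
58^16 ≡ 123 (mod 137)
58^32 ≡ 59 (mod 137)
58^64 ≡ 56 (mod 137)
58^68 = 58^(64+4) ≡ 136 (mod 137).
Result is 136 ≡ −1, so (58/137) = −1.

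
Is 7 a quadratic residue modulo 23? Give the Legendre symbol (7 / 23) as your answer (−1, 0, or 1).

Euler's criterion: (7/23) ≡ 7^11 (mod 23).
7^2 ≡ 3 (mod 23)
7^4 ≡ 9 (mod 23)
7^8 ≡ 12 (mod 23)
7^11 = 7^(8+2+1) ≡ 22 (mod 23).
Result is 22 ≡ −1, so (7/23) = −1.

-1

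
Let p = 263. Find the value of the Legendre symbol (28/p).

Pull out 2^2: since 263 ≡ 7 (mod 8), (2/263) = +1, so (2/263)^2 = +1.
Reciprocity: 7 ≡ 3 and 263 ≡ 3 (mod 4), so (7/263) = −(263/7).
Reduce top mod 7: now compute (4/7).
Pull out 2^2: since 7 ≡ 7 (mod 8), (2/7) = +1, so (2/7)^2 = +1.
Reached (1/7) = 1. Collecting the sign flips along the way, the symbol is -1.

-1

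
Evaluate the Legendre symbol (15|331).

Reciprocity: 15 ≡ 3 and 331 ≡ 3 (mod 4), so (15/331) = −(331/15).
Reduce top mod 15: now compute (1/15).
Reached (1/15) = 1. Collecting the sign flips along the way, the symbol is -1.

-1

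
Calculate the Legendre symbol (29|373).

1

Euler's criterion: (29/373) ≡ 29^186 (mod 373).
29^2 ≡ 95 (mod 373)
29^4 ≡ 73 (mod 373)
29^8 ≡ 107 (mod 373)
29^16 ≡ 259 (mod 373)
29^32 ≡ 314 (mod 373)
29^64 ≡ 124 (mod 373)
29^128 ≡ 83 (mod 373)
29^186 = 29^(128+32+16+8+2) ≡ 1 (mod 373).
Result is 1, so (29/373) = 1.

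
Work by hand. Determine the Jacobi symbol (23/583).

-1

Reciprocity: 23 ≡ 3 and 583 ≡ 3 (mod 4), so (23/583) = −(583/23).
Reduce top mod 23: now compute (8/23).
Pull out 2^3: since 23 ≡ 7 (mod 8), (2/23) = +1, so (2/23)^3 = +1.
Reached (1/23) = 1. Collecting the sign flips along the way, the symbol is -1.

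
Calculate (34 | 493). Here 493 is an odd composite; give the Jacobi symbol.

0

Pull out 2: since 493 ≡ 5 (mod 8), (2/493) = -1.
Reciprocity: 17 ≡ 1 and 493 ≡ 1 (mod 4), so (17/493) = +(493/17).
Reduce top mod 17: now compute (0/17).
Top reduces to 0: gcd > 1, so the symbol is 0.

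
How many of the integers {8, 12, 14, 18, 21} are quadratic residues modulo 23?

(8/23) = +1 → QR.
(12/23) = +1 → QR.
(14/23) = -1 → non-residue.
(18/23) = +1 → QR.
(21/23) = -1 → non-residue.
Total quadratic residues among the 5: 3.

3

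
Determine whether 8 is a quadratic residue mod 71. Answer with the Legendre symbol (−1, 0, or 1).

1

Pull out 2^3: since 71 ≡ 7 (mod 8), (2/71) = +1, so (2/71)^3 = +1.
Reached (1/71) = 1. Collecting the sign flips along the way, the symbol is +1.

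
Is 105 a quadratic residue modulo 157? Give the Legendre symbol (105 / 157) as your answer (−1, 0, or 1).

1

Reciprocity: 105 ≡ 1 and 157 ≡ 1 (mod 4), so (105/157) = +(157/105).
Reduce top mod 105: now compute (52/105).
Pull out 2^2: since 105 ≡ 1 (mod 8), (2/105) = +1, so (2/105)^2 = +1.
Reciprocity: 13 ≡ 1 and 105 ≡ 1 (mod 4), so (13/105) = +(105/13).
Reduce top mod 13: now compute (1/13).
Reached (1/13) = 1. Collecting the sign flips along the way, the symbol is +1.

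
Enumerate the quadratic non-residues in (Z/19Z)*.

2, 3, 8, 10, 12, 13, 14, 15, 18

Square k = 1,…,9 (k and 19−k give the same square):
1²=1, 2²=4, 3²=9, 4²=16, 5²≡6, 6²≡17, 7²≡11, 8²≡7, 9²≡5 (mod 19).
The residues are {1, 4, 5, 6, 7, 9, 11, 16, 17}; the non-residues are the remaining 9 nonzero classes.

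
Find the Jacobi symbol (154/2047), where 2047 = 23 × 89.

Pull out 2: since 2047 ≡ 7 (mod 8), (2/2047) = +1.
Reciprocity: 77 ≡ 1 and 2047 ≡ 3 (mod 4), so (77/2047) = +(2047/77).
Reduce top mod 77: now compute (45/77).
Reciprocity: 45 ≡ 1 and 77 ≡ 1 (mod 4), so (45/77) = +(77/45).
Reduce top mod 45: now compute (32/45).
Pull out 2^5: since 45 ≡ 5 (mod 8), (2/45) = -1, so (2/45)^5 = -1.
Reached (1/45) = 1. Collecting the sign flips along the way, the symbol is -1.

-1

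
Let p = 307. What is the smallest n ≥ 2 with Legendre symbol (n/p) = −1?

2

(2/307) = −1, so 2 is the smallest positive non-residue mod 307.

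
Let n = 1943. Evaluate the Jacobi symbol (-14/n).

First reduce: -14 ≡ 1929 (mod 1943).
Reciprocity: 1929 ≡ 1 and 1943 ≡ 3 (mod 4), so (1929/1943) = +(1943/1929).
Reduce top mod 1929: now compute (14/1929).
Pull out 2: since 1929 ≡ 1 (mod 8), (2/1929) = +1.
Reciprocity: 7 ≡ 3 and 1929 ≡ 1 (mod 4), so (7/1929) = +(1929/7).
Reduce top mod 7: now compute (4/7).
Pull out 2^2: since 7 ≡ 7 (mod 8), (2/7) = +1, so (2/7)^2 = +1.
Reached (1/7) = 1. Collecting the sign flips along the way, the symbol is +1.

1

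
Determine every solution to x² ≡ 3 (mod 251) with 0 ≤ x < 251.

Since 251 ≡ 3 (mod 4), a square root of 3 is 3^((251+1)/4) = 3^63 mod 251.
Repeated squaring: 3^2≡9, 3^4≡81, 3^8≡35, 3^16≡221, 3^32≡147 (mod 251).
3^63 = 3^(32+16+8+4+2+1) ≡ 175 (mod 251).
Check: 175² = 30625 ≡ 3 (mod 251). The two roots are 76 and 175.

76, 175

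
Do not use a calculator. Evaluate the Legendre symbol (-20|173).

-1

Euler's criterion: (-20/173) ≡ 153^86 (mod 173).
153^2 ≡ 54 (mod 173)
153^4 ≡ 148 (mod 173)
153^8 ≡ 106 (mod 173)
153^16 ≡ 164 (mod 173)
153^32 ≡ 81 (mod 173)
153^64 ≡ 160 (mod 173)
153^86 = 153^(64+16+4+2) ≡ 172 (mod 173).
Result is 172 ≡ −1, so (-20/173) = −1.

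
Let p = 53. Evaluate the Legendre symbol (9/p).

1

Euler's criterion: (9/53) ≡ 9^26 (mod 53).
9^2 ≡ 28 (mod 53)
9^4 ≡ 42 (mod 53)
9^8 ≡ 15 (mod 53)
9^16 ≡ 13 (mod 53)
9^26 = 9^(16+8+2) ≡ 1 (mod 53).
Result is 1, so (9/53) = 1.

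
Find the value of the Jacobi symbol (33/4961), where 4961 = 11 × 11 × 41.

Reciprocity: 33 ≡ 1 and 4961 ≡ 1 (mod 4), so (33/4961) = +(4961/33).
Reduce top mod 33: now compute (11/33).
Reciprocity: 11 ≡ 3 and 33 ≡ 1 (mod 4), so (11/33) = +(33/11).
Reduce top mod 11: now compute (0/11).
Top reduces to 0: gcd > 1, so the symbol is 0.

0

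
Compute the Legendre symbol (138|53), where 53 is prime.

Euler's criterion: (138/53) ≡ 32^26 (mod 53).
32^2 ≡ 17 (mod 53)
32^4 ≡ 24 (mod 53)
32^8 ≡ 46 (mod 53)
32^16 ≡ 49 (mod 53)
32^26 = 32^(16+8+2) ≡ 52 (mod 53).
Result is 52 ≡ −1, so (138/53) = −1.

-1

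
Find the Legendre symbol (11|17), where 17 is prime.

Reciprocity: 11 ≡ 3 and 17 ≡ 1 (mod 4), so (11/17) = +(17/11).
Reduce top mod 11: now compute (6/11).
Pull out 2: since 11 ≡ 3 (mod 8), (2/11) = -1.
Reciprocity: 3 ≡ 3 and 11 ≡ 3 (mod 4), so (3/11) = −(11/3).
Reduce top mod 3: now compute (2/3).
Pull out 2: since 3 ≡ 3 (mod 8), (2/3) = -1.
Reached (1/3) = 1. Collecting the sign flips along the way, the symbol is -1.

-1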